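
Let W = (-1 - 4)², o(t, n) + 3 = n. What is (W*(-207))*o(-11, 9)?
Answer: -31050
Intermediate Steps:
o(t, n) = -3 + n
W = 25 (W = (-5)² = 25)
(W*(-207))*o(-11, 9) = (25*(-207))*(-3 + 9) = -5175*6 = -31050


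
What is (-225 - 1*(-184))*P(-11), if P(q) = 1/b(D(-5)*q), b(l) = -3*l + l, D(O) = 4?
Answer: -41/88 ≈ -0.46591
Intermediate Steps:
b(l) = -2*l
P(q) = -1/(8*q) (P(q) = 1/(-8*q) = -1/(8*q))
(-225 - 1*(-184))*P(-11) = (-225 - 1*(-184))*(-⅛/(-11)) = (-225 + 184)*(-⅛*(-1/11)) = -41*1/88 = -41/88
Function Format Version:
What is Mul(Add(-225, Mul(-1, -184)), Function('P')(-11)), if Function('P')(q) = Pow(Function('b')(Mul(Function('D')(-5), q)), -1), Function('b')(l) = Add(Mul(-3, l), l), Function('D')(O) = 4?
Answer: Rational(-41, 88) ≈ -0.46591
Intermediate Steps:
Function('b')(l) = Mul(-2, l)
Function('P')(q) = Mul(Rational(-1, 8), Pow(q, -1)) (Function('P')(q) = Pow(Mul(-2, Mul(4, q)), -1) = Pow(Mul(-8, q), -1) = Mul(Rational(-1, 8), Pow(q, -1)))
Mul(Add(-225, Mul(-1, -184)), Function('P')(-11)) = Mul(Add(-225, Mul(-1, -184)), Mul(Rational(-1, 8), Pow(-11, -1))) = Mul(Add(-225, 184), Mul(Rational(-1, 8), Rational(-1, 11))) = Mul(-41, Rational(1, 88)) = Rational(-41, 88)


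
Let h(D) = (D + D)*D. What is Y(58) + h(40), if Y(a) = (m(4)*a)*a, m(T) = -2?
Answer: -3528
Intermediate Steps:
h(D) = 2*D**2 (h(D) = (2*D)*D = 2*D**2)
Y(a) = -2*a**2 (Y(a) = (-2*a)*a = -2*a**2)
Y(58) + h(40) = -2*58**2 + 2*40**2 = -2*3364 + 2*1600 = -6728 + 3200 = -3528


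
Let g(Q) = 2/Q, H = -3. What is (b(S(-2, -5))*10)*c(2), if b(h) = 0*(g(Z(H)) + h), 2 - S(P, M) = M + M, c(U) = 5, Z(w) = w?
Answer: 0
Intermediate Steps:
S(P, M) = 2 - 2*M (S(P, M) = 2 - (M + M) = 2 - 2*M)
b(h) = 0 (b(h) = 0*(2/(-3) + h) = 0*(2*(-1/3) + h) = 0*(-2/3 + h) = 0)
(b(S(-2, -5))*10)*c(2) = (0*10)*5 = 0*5 = 0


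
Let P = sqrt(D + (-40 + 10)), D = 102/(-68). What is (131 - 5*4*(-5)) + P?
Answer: 231 + 3*I*sqrt(14)/2 ≈ 231.0 + 5.6125*I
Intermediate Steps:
D = -3/2 (D = 102*(-1/68) = -3/2 ≈ -1.5000)
P = 3*I*sqrt(14)/2 (P = sqrt(-3/2 + (-40 + 10)) = sqrt(-3/2 - 30) = sqrt(-63/2) = 3*I*sqrt(14)/2 ≈ 5.6125*I)
(131 - 5*4*(-5)) + P = (131 - 5*4*(-5)) + 3*I*sqrt(14)/2 = (131 - 20*(-5)) + 3*I*sqrt(14)/2 = (131 + 100) + 3*I*sqrt(14)/2 = 231 + 3*I*sqrt(14)/2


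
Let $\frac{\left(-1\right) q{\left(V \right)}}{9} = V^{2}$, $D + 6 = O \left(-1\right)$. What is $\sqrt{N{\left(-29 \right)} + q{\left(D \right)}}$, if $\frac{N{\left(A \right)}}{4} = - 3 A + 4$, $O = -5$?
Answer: $\sqrt{355} \approx 18.841$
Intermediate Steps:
$D = -1$ ($D = -6 - -5 = -6 + 5 = -1$)
$N{\left(A \right)} = 16 - 12 A$ ($N{\left(A \right)} = 4 \left(- 3 A + 4\right) = 4 \left(4 - 3 A\right) = 16 - 12 A$)
$q{\left(V \right)} = - 9 V^{2}$
$\sqrt{N{\left(-29 \right)} + q{\left(D \right)}} = \sqrt{\left(16 - -348\right) - 9 \left(-1\right)^{2}} = \sqrt{\left(16 + 348\right) - 9} = \sqrt{364 - 9} = \sqrt{355}$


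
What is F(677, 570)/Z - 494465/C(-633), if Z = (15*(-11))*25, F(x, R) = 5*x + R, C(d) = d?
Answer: 135810974/174075 ≈ 780.19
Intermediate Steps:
F(x, R) = R + 5*x
Z = -4125 (Z = -165*25 = -4125)
F(677, 570)/Z - 494465/C(-633) = (570 + 5*677)/(-4125) - 494465/(-633) = (570 + 3385)*(-1/4125) - 494465*(-1/633) = 3955*(-1/4125) + 494465/633 = -791/825 + 494465/633 = 135810974/174075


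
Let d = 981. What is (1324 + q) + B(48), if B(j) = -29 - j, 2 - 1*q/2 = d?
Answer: -711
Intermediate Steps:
q = -1958 (q = 4 - 2*981 = 4 - 1962 = -1958)
(1324 + q) + B(48) = (1324 - 1958) + (-29 - 1*48) = -634 + (-29 - 48) = -634 - 77 = -711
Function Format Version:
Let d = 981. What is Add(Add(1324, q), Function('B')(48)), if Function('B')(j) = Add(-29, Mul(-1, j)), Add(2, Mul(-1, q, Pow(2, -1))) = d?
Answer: -711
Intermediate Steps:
q = -1958 (q = Add(4, Mul(-2, 981)) = Add(4, -1962) = -1958)
Add(Add(1324, q), Function('B')(48)) = Add(Add(1324, -1958), Add(-29, Mul(-1, 48))) = Add(-634, Add(-29, -48)) = Add(-634, -77) = -711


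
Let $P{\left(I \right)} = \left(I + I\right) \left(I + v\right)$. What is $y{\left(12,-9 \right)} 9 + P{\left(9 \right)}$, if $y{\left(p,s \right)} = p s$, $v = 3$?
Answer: $-756$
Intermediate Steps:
$P{\left(I \right)} = 2 I \left(3 + I\right)$ ($P{\left(I \right)} = \left(I + I\right) \left(I + 3\right) = 2 I \left(3 + I\right)$)
$y{\left(12,-9 \right)} 9 + P{\left(9 \right)} = 12 \left(-9\right) 9 + 2 \cdot 9 \left(3 + 9\right) = \left(-108\right) 9 + 2 \cdot 9 \cdot 12 = -972 + 216 = -756$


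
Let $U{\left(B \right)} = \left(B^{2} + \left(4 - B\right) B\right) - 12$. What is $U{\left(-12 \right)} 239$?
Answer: $-14340$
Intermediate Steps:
$U{\left(B \right)} = -12 + B^{2} + B \left(4 - B\right)$ ($U{\left(B \right)} = \left(B^{2} + B \left(4 - B\right)\right) - 12 = -12 + B^{2} + B \left(4 - B\right)$)
$U{\left(-12 \right)} 239 = \left(-12 + 4 \left(-12\right)\right) 239 = \left(-12 - 48\right) 239 = \left(-60\right) 239 = -14340$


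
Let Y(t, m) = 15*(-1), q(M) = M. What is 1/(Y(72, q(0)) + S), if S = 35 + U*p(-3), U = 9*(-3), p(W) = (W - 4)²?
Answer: -1/1303 ≈ -0.00076746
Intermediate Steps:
p(W) = (-4 + W)²
U = -27
Y(t, m) = -15
S = -1288 (S = 35 - 27*(-4 - 3)² = 35 - 27*(-7)² = 35 - 27*49 = 35 - 1323 = -1288)
1/(Y(72, q(0)) + S) = 1/(-15 - 1288) = 1/(-1303) = -1/1303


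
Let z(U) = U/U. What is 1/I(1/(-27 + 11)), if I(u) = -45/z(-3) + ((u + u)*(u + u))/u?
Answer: -4/181 ≈ -0.022099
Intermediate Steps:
z(U) = 1
I(u) = -45 + 4*u (I(u) = -45/1 + ((u + u)*(u + u))/u = -45*1 + ((2*u)*(2*u))/u = -45 + (4*u²)/u = -45 + 4*u)
1/I(1/(-27 + 11)) = 1/(-45 + 4/(-27 + 11)) = 1/(-45 + 4/(-16)) = 1/(-45 + 4*(-1/16)) = 1/(-45 - ¼) = 1/(-181/4) = -4/181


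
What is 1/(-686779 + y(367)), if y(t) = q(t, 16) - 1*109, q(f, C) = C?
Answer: -1/686872 ≈ -1.4559e-6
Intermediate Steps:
y(t) = -93 (y(t) = 16 - 1*109 = 16 - 109 = -93)
1/(-686779 + y(367)) = 1/(-686779 - 93) = 1/(-686872) = -1/686872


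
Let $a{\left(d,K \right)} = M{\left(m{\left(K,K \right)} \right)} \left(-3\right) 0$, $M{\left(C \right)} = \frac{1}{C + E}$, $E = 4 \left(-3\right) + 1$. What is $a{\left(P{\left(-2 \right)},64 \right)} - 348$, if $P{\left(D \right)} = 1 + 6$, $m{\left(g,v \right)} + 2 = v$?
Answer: $-348$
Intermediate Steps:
$m{\left(g,v \right)} = -2 + v$
$E = -11$ ($E = -12 + 1 = -11$)
$P{\left(D \right)} = 7$
$M{\left(C \right)} = \frac{1}{-11 + C}$ ($M{\left(C \right)} = \frac{1}{C - 11} = \frac{1}{-11 + C}$)
$a{\left(d,K \right)} = 0$ ($a{\left(d,K \right)} = \frac{1}{-11 + \left(-2 + K\right)} \left(-3\right) 0 = \frac{1}{-13 + K} \left(-3\right) 0 = - \frac{3}{-13 + K} 0 = 0$)
$a{\left(P{\left(-2 \right)},64 \right)} - 348 = 0 - 348 = -348$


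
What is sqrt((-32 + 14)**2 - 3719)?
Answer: I*sqrt(3395) ≈ 58.267*I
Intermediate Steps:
sqrt((-32 + 14)**2 - 3719) = sqrt((-18)**2 - 3719) = sqrt(324 - 3719) = sqrt(-3395) = I*sqrt(3395)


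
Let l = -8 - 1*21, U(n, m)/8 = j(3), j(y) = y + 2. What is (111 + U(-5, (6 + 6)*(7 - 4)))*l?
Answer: -4379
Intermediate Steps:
j(y) = 2 + y
U(n, m) = 40 (U(n, m) = 8*(2 + 3) = 8*5 = 40)
l = -29 (l = -8 - 21 = -29)
(111 + U(-5, (6 + 6)*(7 - 4)))*l = (111 + 40)*(-29) = 151*(-29) = -4379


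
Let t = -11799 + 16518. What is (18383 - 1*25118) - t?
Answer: -11454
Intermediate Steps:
t = 4719
(18383 - 1*25118) - t = (18383 - 1*25118) - 1*4719 = (18383 - 25118) - 4719 = -6735 - 4719 = -11454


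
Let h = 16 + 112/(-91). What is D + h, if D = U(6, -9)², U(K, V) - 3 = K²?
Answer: 19965/13 ≈ 1535.8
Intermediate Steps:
U(K, V) = 3 + K²
D = 1521 (D = (3 + 6²)² = (3 + 36)² = 39² = 1521)
h = 192/13 (h = 16 - 1/91*112 = 16 - 16/13 = 192/13 ≈ 14.769)
D + h = 1521 + 192/13 = 19965/13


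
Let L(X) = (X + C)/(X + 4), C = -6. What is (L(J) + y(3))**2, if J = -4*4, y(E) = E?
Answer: 841/36 ≈ 23.361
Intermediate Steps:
J = -16
L(X) = (-6 + X)/(4 + X) (L(X) = (X - 6)/(X + 4) = (-6 + X)/(4 + X))
(L(J) + y(3))**2 = ((-6 - 16)/(4 - 16) + 3)**2 = (-22/(-12) + 3)**2 = (-1/12*(-22) + 3)**2 = (11/6 + 3)**2 = (29/6)**2 = 841/36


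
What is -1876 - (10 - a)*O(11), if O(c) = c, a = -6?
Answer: -2052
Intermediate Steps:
-1876 - (10 - a)*O(11) = -1876 - (10 - 1*(-6))*11 = -1876 - (10 + 6)*11 = -1876 - 16*11 = -1876 - 1*176 = -1876 - 176 = -2052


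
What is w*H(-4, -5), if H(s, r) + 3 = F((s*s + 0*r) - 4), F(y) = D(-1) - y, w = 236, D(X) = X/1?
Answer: -3776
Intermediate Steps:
D(X) = X (D(X) = X*1 = X)
F(y) = -1 - y
H(s, r) = -s² (H(s, r) = -3 + (-1 - ((s*s + 0*r) - 4)) = -3 + (-1 - ((s² + 0) - 4)) = -3 + (-1 - (s² - 4)) = -3 + (-1 - (-4 + s²)) = -3 + (-1 + (4 - s²)) = -3 + (3 - s²) = -s²)
w*H(-4, -5) = 236*(-1*(-4)²) = 236*(-1*16) = 236*(-16) = -3776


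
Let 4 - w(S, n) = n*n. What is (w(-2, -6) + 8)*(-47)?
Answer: 1128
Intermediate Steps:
w(S, n) = 4 - n² (w(S, n) = 4 - n*n = 4 - n²)
(w(-2, -6) + 8)*(-47) = ((4 - 1*(-6)²) + 8)*(-47) = ((4 - 1*36) + 8)*(-47) = ((4 - 36) + 8)*(-47) = (-32 + 8)*(-47) = -24*(-47) = 1128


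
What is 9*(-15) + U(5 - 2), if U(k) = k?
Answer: -132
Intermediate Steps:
9*(-15) + U(5 - 2) = 9*(-15) + (5 - 2) = -135 + 3 = -132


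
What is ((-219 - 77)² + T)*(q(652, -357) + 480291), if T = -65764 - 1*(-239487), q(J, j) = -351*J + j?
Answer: 65617518798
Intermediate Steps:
q(J, j) = j - 351*J
T = 173723 (T = -65764 + 239487 = 173723)
((-219 - 77)² + T)*(q(652, -357) + 480291) = ((-219 - 77)² + 173723)*((-357 - 351*652) + 480291) = ((-296)² + 173723)*((-357 - 228852) + 480291) = (87616 + 173723)*(-229209 + 480291) = 261339*251082 = 65617518798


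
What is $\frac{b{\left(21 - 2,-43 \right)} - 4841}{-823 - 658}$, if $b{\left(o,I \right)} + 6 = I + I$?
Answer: $\frac{4933}{1481} \approx 3.3309$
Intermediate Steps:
$b{\left(o,I \right)} = -6 + 2 I$ ($b{\left(o,I \right)} = -6 + \left(I + I\right) = -6 + 2 I$)
$\frac{b{\left(21 - 2,-43 \right)} - 4841}{-823 - 658} = \frac{\left(-6 + 2 \left(-43\right)\right) - 4841}{-823 - 658} = \frac{\left(-6 - 86\right) - 4841}{-1481} = \left(-92 - 4841\right) \left(- \frac{1}{1481}\right) = \left(-4933\right) \left(- \frac{1}{1481}\right) = \frac{4933}{1481}$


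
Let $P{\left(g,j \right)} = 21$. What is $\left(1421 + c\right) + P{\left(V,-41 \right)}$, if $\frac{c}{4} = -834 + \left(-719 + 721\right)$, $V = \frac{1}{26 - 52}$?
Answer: $-1886$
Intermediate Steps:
$V = - \frac{1}{26}$ ($V = \frac{1}{-26} = - \frac{1}{26} \approx -0.038462$)
$c = -3328$ ($c = 4 \left(-834 + \left(-719 + 721\right)\right) = 4 \left(-834 + 2\right) = 4 \left(-832\right) = -3328$)
$\left(1421 + c\right) + P{\left(V,-41 \right)} = \left(1421 - 3328\right) + 21 = -1907 + 21 = -1886$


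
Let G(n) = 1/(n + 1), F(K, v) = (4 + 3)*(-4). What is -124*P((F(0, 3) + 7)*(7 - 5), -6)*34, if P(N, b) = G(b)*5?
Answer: 4216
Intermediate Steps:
F(K, v) = -28 (F(K, v) = 7*(-4) = -28)
G(n) = 1/(1 + n)
P(N, b) = 5/(1 + b)
-124*P((F(0, 3) + 7)*(7 - 5), -6)*34 = -620/(1 - 6)*34 = -620/(-5)*34 = -620*(-1)/5*34 = -124*(-1)*34 = 124*34 = 4216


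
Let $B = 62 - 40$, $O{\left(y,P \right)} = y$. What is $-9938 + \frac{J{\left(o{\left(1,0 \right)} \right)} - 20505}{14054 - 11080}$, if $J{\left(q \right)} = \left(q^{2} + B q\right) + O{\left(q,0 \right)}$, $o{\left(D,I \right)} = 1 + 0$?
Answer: $- \frac{29576093}{2974} \approx -9944.9$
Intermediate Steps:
$B = 22$ ($B = 62 - 40 = 22$)
$o{\left(D,I \right)} = 1$
$J{\left(q \right)} = q^{2} + 23 q$ ($J{\left(q \right)} = \left(q^{2} + 22 q\right) + q = q^{2} + 23 q$)
$-9938 + \frac{J{\left(o{\left(1,0 \right)} \right)} - 20505}{14054 - 11080} = -9938 + \frac{1 \left(23 + 1\right) - 20505}{14054 - 11080} = -9938 + \frac{1 \cdot 24 - 20505}{2974} = -9938 + \left(24 - 20505\right) \frac{1}{2974} = -9938 - \frac{20481}{2974} = - \frac{29576093}{2974}$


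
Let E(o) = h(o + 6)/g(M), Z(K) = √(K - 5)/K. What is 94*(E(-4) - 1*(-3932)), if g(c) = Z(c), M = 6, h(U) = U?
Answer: 370736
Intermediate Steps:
Z(K) = √(-5 + K)/K
g(c) = √(-5 + c)/c
E(o) = 36 + 6*o (E(o) = (o + 6)/((√(-5 + 6)/6)) = (6 + o)/((√1/6)) = (6 + o)/(((⅙)*1)) = (6 + o)/(⅙) = (6 + o)*6 = 36 + 6*o)
94*(E(-4) - 1*(-3932)) = 94*((36 + 6*(-4)) - 1*(-3932)) = 94*((36 - 24) + 3932) = 94*(12 + 3932) = 94*3944 = 370736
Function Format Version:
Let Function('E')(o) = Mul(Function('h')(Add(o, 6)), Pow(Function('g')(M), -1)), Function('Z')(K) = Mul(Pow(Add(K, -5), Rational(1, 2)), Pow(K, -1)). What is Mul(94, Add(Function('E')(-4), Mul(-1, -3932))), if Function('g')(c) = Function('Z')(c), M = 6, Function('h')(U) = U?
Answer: 370736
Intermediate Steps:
Function('Z')(K) = Mul(Pow(K, -1), Pow(Add(-5, K), Rational(1, 2))) (Function('Z')(K) = Mul(Pow(Add(-5, K), Rational(1, 2)), Pow(K, -1)) = Mul(Pow(K, -1), Pow(Add(-5, K), Rational(1, 2))))
Function('g')(c) = Mul(Pow(c, -1), Pow(Add(-5, c), Rational(1, 2)))
Function('E')(o) = Add(36, Mul(6, o)) (Function('E')(o) = Mul(Add(o, 6), Pow(Mul(Pow(6, -1), Pow(Add(-5, 6), Rational(1, 2))), -1)) = Mul(Add(6, o), Pow(Mul(Rational(1, 6), Pow(1, Rational(1, 2))), -1)) = Mul(Add(6, o), Pow(Mul(Rational(1, 6), 1), -1)) = Mul(Add(6, o), Pow(Rational(1, 6), -1)) = Mul(Add(6, o), 6) = Add(36, Mul(6, o)))
Mul(94, Add(Function('E')(-4), Mul(-1, -3932))) = Mul(94, Add(Add(36, Mul(6, -4)), Mul(-1, -3932))) = Mul(94, Add(Add(36, -24), 3932)) = Mul(94, Add(12, 3932)) = Mul(94, 3944) = 370736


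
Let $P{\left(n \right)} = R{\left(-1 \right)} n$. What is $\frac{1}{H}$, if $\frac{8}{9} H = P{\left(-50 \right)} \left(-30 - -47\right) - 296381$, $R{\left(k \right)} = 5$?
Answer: $- \frac{8}{2705679} \approx -2.9567 \cdot 10^{-6}$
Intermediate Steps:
$P{\left(n \right)} = 5 n$
$H = - \frac{2705679}{8}$ ($H = \frac{9 \left(5 \left(-50\right) \left(-30 - -47\right) - 296381\right)}{8} = \frac{9 \left(- 250 \left(-30 + 47\right) - 296381\right)}{8} = \frac{9 \left(\left(-250\right) 17 - 296381\right)}{8} = \frac{9 \left(-4250 - 296381\right)}{8} = \frac{9}{8} \left(-300631\right) = - \frac{2705679}{8} \approx -3.3821 \cdot 10^{5}$)
$\frac{1}{H} = \frac{1}{- \frac{2705679}{8}} = - \frac{8}{2705679}$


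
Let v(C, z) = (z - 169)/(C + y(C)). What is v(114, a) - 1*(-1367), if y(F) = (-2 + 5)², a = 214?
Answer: 56062/41 ≈ 1367.4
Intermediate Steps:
y(F) = 9 (y(F) = 3² = 9)
v(C, z) = (-169 + z)/(9 + C) (v(C, z) = (z - 169)/(C + 9) = (-169 + z)/(9 + C))
v(114, a) - 1*(-1367) = (-169 + 214)/(9 + 114) - 1*(-1367) = 45/123 + 1367 = (1/123)*45 + 1367 = 15/41 + 1367 = 56062/41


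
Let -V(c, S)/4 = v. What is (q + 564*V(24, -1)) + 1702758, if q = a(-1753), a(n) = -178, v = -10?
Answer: 1725140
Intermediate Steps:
q = -178
V(c, S) = 40 (V(c, S) = -4*(-10) = 40)
(q + 564*V(24, -1)) + 1702758 = (-178 + 564*40) + 1702758 = (-178 + 22560) + 1702758 = 22382 + 1702758 = 1725140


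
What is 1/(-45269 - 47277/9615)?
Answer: -3205/145102904 ≈ -2.2088e-5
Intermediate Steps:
1/(-45269 - 47277/9615) = 1/(-45269 - 47277*1/9615) = 1/(-45269 - 15759/3205) = 1/(-145102904/3205) = -3205/145102904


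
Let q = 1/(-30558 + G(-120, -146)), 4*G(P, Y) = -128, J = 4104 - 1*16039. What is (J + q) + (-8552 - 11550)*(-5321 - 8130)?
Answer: 8270926249529/30590 ≈ 2.7038e+8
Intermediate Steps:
J = -11935 (J = 4104 - 16039 = -11935)
G(P, Y) = -32 (G(P, Y) = (¼)*(-128) = -32)
q = -1/30590 (q = 1/(-30558 - 32) = 1/(-30590) = -1/30590 ≈ -3.2690e-5)
(J + q) + (-8552 - 11550)*(-5321 - 8130) = (-11935 - 1/30590) + (-8552 - 11550)*(-5321 - 8130) = -365091651/30590 - 20102*(-13451) = -365091651/30590 + 270392002 = 8270926249529/30590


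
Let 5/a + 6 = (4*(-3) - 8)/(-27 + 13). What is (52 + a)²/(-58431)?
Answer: -884547/19944448 ≈ -0.044351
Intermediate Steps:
a = -35/32 (a = 5/(-6 + (4*(-3) - 8)/(-27 + 13)) = 5/(-6 + (-12 - 8)/(-14)) = 5/(-6 - 20*(-1/14)) = 5/(-6 + 10/7) = 5/(-32/7) = 5*(-7/32) = -35/32 ≈ -1.0938)
(52 + a)²/(-58431) = (52 - 35/32)²/(-58431) = (1629/32)²*(-1/58431) = (2653641/1024)*(-1/58431) = -884547/19944448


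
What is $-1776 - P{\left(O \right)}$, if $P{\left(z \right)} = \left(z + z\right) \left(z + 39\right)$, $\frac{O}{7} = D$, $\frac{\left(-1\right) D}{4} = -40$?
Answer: $-2597936$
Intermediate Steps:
$D = 160$ ($D = \left(-4\right) \left(-40\right) = 160$)
$O = 1120$ ($O = 7 \cdot 160 = 1120$)
$P{\left(z \right)} = 2 z \left(39 + z\right)$
$-1776 - P{\left(O \right)} = -1776 - 2 \cdot 1120 \left(39 + 1120\right) = -1776 - 2 \cdot 1120 \cdot 1159 = -1776 - 2596160 = -2597936$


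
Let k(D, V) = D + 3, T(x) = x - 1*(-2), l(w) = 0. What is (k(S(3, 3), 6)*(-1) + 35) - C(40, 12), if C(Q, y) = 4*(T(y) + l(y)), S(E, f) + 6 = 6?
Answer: -24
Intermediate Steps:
T(x) = 2 + x (T(x) = x + 2 = 2 + x)
S(E, f) = 0 (S(E, f) = -6 + 6 = 0)
k(D, V) = 3 + D
C(Q, y) = 8 + 4*y (C(Q, y) = 4*((2 + y) + 0) = 4*(2 + y) = 8 + 4*y)
(k(S(3, 3), 6)*(-1) + 35) - C(40, 12) = ((3 + 0)*(-1) + 35) - (8 + 4*12) = (3*(-1) + 35) - (8 + 48) = (-3 + 35) - 1*56 = 32 - 56 = -24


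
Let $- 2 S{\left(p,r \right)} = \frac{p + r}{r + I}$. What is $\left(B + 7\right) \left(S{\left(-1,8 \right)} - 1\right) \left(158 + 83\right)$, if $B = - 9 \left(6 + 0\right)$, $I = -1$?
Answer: $\frac{33981}{2} \approx 16991.0$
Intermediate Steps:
$S{\left(p,r \right)} = - \frac{p + r}{2 \left(-1 + r\right)}$ ($S{\left(p,r \right)} = - \frac{\left(p + r\right) \frac{1}{r - 1}}{2} = - \frac{\left(p + r\right) \frac{1}{-1 + r}}{2} = - \frac{\frac{1}{-1 + r} \left(p + r\right)}{2} = - \frac{p + r}{2 \left(-1 + r\right)}$)
$B = -54$ ($B = \left(-9\right) 6 = -54$)
$\left(B + 7\right) \left(S{\left(-1,8 \right)} - 1\right) \left(158 + 83\right) = \left(-54 + 7\right) \left(\frac{\left(-1\right) \left(-1\right) - 8}{2 \left(-1 + 8\right)} - 1\right) \left(158 + 83\right) = - 47 \left(\frac{1 - 8}{2 \cdot 7} - 1\right) 241 = - 47 \left(\frac{1}{2} \cdot \frac{1}{7} \left(-7\right) - 1\right) 241 = - 47 \left(- \frac{1}{2} - 1\right) 241 = \left(-47\right) \left(- \frac{3}{2}\right) 241 = \frac{141}{2} \cdot 241 = \frac{33981}{2}$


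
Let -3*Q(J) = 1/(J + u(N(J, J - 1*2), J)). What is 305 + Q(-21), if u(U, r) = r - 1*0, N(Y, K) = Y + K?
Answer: 38431/126 ≈ 305.01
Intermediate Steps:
N(Y, K) = K + Y
u(U, r) = r (u(U, r) = r + 0 = r)
Q(J) = -1/(6*J) (Q(J) = -1/(3*(J + J)) = -1/(2*J)/3 = -1/(6*J))
305 + Q(-21) = 305 - ⅙/(-21) = 305 - ⅙*(-1/21) = 305 + 1/126 = 38431/126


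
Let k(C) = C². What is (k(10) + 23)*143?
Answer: 17589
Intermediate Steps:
(k(10) + 23)*143 = (10² + 23)*143 = (100 + 23)*143 = 123*143 = 17589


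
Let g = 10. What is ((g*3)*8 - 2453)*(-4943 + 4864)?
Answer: 174827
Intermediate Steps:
((g*3)*8 - 2453)*(-4943 + 4864) = ((10*3)*8 - 2453)*(-4943 + 4864) = (30*8 - 2453)*(-79) = (240 - 2453)*(-79) = -2213*(-79) = 174827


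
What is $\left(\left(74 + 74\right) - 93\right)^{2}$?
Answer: $3025$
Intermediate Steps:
$\left(\left(74 + 74\right) - 93\right)^{2} = \left(148 - 93\right)^{2} = 55^{2} = 3025$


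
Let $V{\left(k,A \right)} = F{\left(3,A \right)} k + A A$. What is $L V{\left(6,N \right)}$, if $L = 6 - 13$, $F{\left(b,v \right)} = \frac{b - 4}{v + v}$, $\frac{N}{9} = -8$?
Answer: $- \frac{870919}{24} \approx -36288.0$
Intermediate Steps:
$N = -72$ ($N = 9 \left(-8\right) = -72$)
$F{\left(b,v \right)} = \frac{-4 + b}{2 v}$
$L = -7$ ($L = 6 - 13 = -7$)
$V{\left(k,A \right)} = A^{2} - \frac{k}{2 A}$ ($V{\left(k,A \right)} = \frac{-4 + 3}{2 A} k + A A = \frac{1}{2} \frac{1}{A} \left(-1\right) k + A^{2} = - \frac{1}{2 A} k + A^{2} = - \frac{k}{2 A} + A^{2} = A^{2} - \frac{k}{2 A}$)
$L V{\left(6,N \right)} = - 7 \frac{\left(-72\right)^{3} - 3}{-72} = - 7 \left(- \frac{-373248 - 3}{72}\right) = - 7 \left(\left(- \frac{1}{72}\right) \left(-373251\right)\right) = \left(-7\right) \frac{124417}{24} = - \frac{870919}{24}$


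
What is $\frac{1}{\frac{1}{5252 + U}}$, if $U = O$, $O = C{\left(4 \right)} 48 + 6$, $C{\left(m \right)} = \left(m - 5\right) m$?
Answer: $5066$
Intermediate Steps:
$C{\left(m \right)} = m \left(-5 + m\right)$ ($C{\left(m \right)} = \left(-5 + m\right) m = m \left(-5 + m\right)$)
$O = -186$ ($O = 4 \left(-5 + 4\right) 48 + 6 = 4 \left(-1\right) 48 + 6 = \left(-4\right) 48 + 6 = -192 + 6 = -186$)
$U = -186$
$\frac{1}{\frac{1}{5252 + U}} = \frac{1}{\frac{1}{5252 - 186}} = \frac{1}{\frac{1}{5066}} = 5066$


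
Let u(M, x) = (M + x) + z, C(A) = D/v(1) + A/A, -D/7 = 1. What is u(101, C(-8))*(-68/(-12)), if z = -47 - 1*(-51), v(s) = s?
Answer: 561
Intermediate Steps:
D = -7 (D = -7*1 = -7)
z = 4 (z = -47 + 51 = 4)
C(A) = -6 (C(A) = -7/1 + A/A = -7*1 + 1 = -7 + 1 = -6)
u(M, x) = 4 + M + x (u(M, x) = (M + x) + 4 = 4 + M + x)
u(101, C(-8))*(-68/(-12)) = (4 + 101 - 6)*(-68/(-12)) = 99*(-68*(-1/12)) = 99*(17/3) = 561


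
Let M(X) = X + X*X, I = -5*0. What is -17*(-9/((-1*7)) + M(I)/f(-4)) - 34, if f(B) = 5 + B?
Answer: -391/7 ≈ -55.857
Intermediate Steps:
I = 0
M(X) = X + X²
-17*(-9/((-1*7)) + M(I)/f(-4)) - 34 = -17*(-9/((-1*7)) + (0*(1 + 0))/(5 - 4)) - 34 = -17*(-9/(-7) + (0*1)/1) - 34 = -17*(-9*(-⅐) + 0*1) - 34 = -17*(9/7 + 0) - 34 = -17*9/7 - 34 = -153/7 - 34 = -391/7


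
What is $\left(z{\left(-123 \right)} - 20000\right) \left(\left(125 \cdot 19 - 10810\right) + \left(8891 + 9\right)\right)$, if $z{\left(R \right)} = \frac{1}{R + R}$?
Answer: $- \frac{762600155}{82} \approx -9.3 \cdot 10^{6}$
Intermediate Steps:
$z{\left(R \right)} = \frac{1}{2 R}$
$\left(z{\left(-123 \right)} - 20000\right) \left(\left(125 \cdot 19 - 10810\right) + \left(8891 + 9\right)\right) = \left(\frac{1}{2 \left(-123\right)} - 20000\right) \left(\left(125 \cdot 19 - 10810\right) + \left(8891 + 9\right)\right) = \left(\frac{1}{2} \left(- \frac{1}{123}\right) - 20000\right) \left(\left(2375 - 10810\right) + 8900\right) = \left(- \frac{1}{246} - 20000\right) \left(-8435 + 8900\right) = \left(- \frac{4920001}{246}\right) 465 = - \frac{762600155}{82}$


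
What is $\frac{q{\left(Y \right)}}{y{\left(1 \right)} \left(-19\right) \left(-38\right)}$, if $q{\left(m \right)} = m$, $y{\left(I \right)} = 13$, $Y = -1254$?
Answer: $- \frac{33}{247} \approx -0.1336$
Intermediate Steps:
$\frac{q{\left(Y \right)}}{y{\left(1 \right)} \left(-19\right) \left(-38\right)} = - \frac{1254}{13 \left(-19\right) \left(-38\right)} = - \frac{1254}{\left(-247\right) \left(-38\right)} = - \frac{1254}{9386} = \left(-1254\right) \frac{1}{9386} = - \frac{33}{247}$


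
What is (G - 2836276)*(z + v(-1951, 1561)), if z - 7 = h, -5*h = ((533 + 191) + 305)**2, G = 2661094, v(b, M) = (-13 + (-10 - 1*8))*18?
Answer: 185972510472/5 ≈ 3.7194e+10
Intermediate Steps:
v(b, M) = -558 (v(b, M) = (-13 + (-10 - 8))*18 = (-13 - 18)*18 = -31*18 = -558)
h = -1058841/5 (h = -((533 + 191) + 305)**2/5 = -(724 + 305)**2/5 = -1/5*1029**2 = -1/5*1058841 = -1058841/5 ≈ -2.1177e+5)
z = -1058806/5 (z = 7 - 1058841/5 = -1058806/5 ≈ -2.1176e+5)
(G - 2836276)*(z + v(-1951, 1561)) = (2661094 - 2836276)*(-1058806/5 - 558) = -175182*(-1061596/5) = 185972510472/5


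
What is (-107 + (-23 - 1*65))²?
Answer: 38025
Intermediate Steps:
(-107 + (-23 - 1*65))² = (-107 + (-23 - 65))² = (-107 - 88)² = (-195)² = 38025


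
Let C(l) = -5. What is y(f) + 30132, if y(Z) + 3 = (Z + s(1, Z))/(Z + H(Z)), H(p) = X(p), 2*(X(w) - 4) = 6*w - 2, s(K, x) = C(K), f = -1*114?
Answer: 13648556/453 ≈ 30129.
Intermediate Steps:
f = -114
s(K, x) = -5
X(w) = 3 + 3*w (X(w) = 4 + (6*w - 2)/2 = 4 + (-2 + 6*w)/2 = 4 + (-1 + 3*w) = 3 + 3*w)
H(p) = 3 + 3*p
y(Z) = -3 + (-5 + Z)/(3 + 4*Z) (y(Z) = -3 + (Z - 5)/(Z + (3 + 3*Z)) = -3 + (-5 + Z)/(3 + 4*Z))
y(f) + 30132 = (-14 - 11*(-114))/(3 + 4*(-114)) + 30132 = (-14 + 1254)/(3 - 456) + 30132 = 1240/(-453) + 30132 = -1/453*1240 + 30132 = -1240/453 + 30132 = 13648556/453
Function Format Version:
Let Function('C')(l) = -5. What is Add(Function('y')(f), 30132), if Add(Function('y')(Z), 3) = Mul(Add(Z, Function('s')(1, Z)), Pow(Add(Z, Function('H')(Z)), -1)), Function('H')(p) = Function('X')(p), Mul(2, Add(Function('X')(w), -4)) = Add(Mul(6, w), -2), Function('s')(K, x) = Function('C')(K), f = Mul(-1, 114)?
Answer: Rational(13648556, 453) ≈ 30129.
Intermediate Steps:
f = -114
Function('s')(K, x) = -5
Function('X')(w) = Add(3, Mul(3, w)) (Function('X')(w) = Add(4, Mul(Rational(1, 2), Add(Mul(6, w), -2))) = Add(4, Mul(Rational(1, 2), Add(-2, Mul(6, w)))) = Add(4, Add(-1, Mul(3, w))) = Add(3, Mul(3, w)))
Function('H')(p) = Add(3, Mul(3, p))
Function('y')(Z) = Add(-3, Mul(Pow(Add(3, Mul(4, Z)), -1), Add(-5, Z))) (Function('y')(Z) = Add(-3, Mul(Add(Z, -5), Pow(Add(Z, Add(3, Mul(3, Z))), -1))) = Add(-3, Mul(Add(-5, Z), Pow(Add(3, Mul(4, Z)), -1))) = Add(-3, Mul(Pow(Add(3, Mul(4, Z)), -1), Add(-5, Z))))
Add(Function('y')(f), 30132) = Add(Mul(Pow(Add(3, Mul(4, -114)), -1), Add(-14, Mul(-11, -114))), 30132) = Add(Mul(Pow(Add(3, -456), -1), Add(-14, 1254)), 30132) = Add(Mul(Pow(-453, -1), 1240), 30132) = Add(Mul(Rational(-1, 453), 1240), 30132) = Add(Rational(-1240, 453), 30132) = Rational(13648556, 453)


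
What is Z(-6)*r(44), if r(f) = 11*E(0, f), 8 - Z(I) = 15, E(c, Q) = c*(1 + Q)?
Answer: 0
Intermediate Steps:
Z(I) = -7 (Z(I) = 8 - 1*15 = 8 - 15 = -7)
r(f) = 0 (r(f) = 11*(0*(1 + f)) = 11*0 = 0)
Z(-6)*r(44) = -7*0 = 0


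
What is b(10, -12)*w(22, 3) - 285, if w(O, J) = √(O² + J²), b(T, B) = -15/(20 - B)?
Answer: -285 - 15*√493/32 ≈ -295.41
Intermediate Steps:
w(O, J) = √(J² + O²)
b(10, -12)*w(22, 3) - 285 = (15/(-20 - 12))*√(3² + 22²) - 285 = (15/(-32))*√(9 + 484) - 285 = (15*(-1/32))*√493 - 285 = -15*√493/32 - 285 = -285 - 15*√493/32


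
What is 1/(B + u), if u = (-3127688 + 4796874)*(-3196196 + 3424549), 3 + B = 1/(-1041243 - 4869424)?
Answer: 5910667/2252931293312696884 ≈ 2.6235e-12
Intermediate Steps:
B = -17732002/5910667 (B = -3 + 1/(-1041243 - 4869424) = -3 + 1/(-5910667) = -3 - 1/5910667 = -17732002/5910667 ≈ -3.0000)
u = 381163630658 (u = 1669186*228353 = 381163630658)
1/(B + u) = 1/(-17732002/5910667 + 381163630658) = 1/(2252931293312696884/5910667) = 5910667/2252931293312696884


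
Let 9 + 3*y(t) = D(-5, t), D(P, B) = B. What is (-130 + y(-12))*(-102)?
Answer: 13974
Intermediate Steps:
y(t) = -3 + t/3
(-130 + y(-12))*(-102) = (-130 + (-3 + (⅓)*(-12)))*(-102) = (-130 + (-3 - 4))*(-102) = (-130 - 7)*(-102) = -137*(-102) = 13974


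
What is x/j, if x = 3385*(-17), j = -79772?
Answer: 57545/79772 ≈ 0.72137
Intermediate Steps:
x = -57545
x/j = -57545/(-79772) = -57545*(-1/79772) = 57545/79772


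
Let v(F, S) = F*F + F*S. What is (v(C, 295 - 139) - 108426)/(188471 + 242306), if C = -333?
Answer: -49485/430777 ≈ -0.11487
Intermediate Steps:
v(F, S) = F² + F*S
(v(C, 295 - 139) - 108426)/(188471 + 242306) = (-333*(-333 + (295 - 139)) - 108426)/(188471 + 242306) = (-333*(-333 + 156) - 108426)/430777 = (-333*(-177) - 108426)*(1/430777) = (58941 - 108426)*(1/430777) = -49485*1/430777 = -49485/430777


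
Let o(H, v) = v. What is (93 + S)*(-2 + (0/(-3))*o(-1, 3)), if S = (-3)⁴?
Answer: -348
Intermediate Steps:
S = 81
(93 + S)*(-2 + (0/(-3))*o(-1, 3)) = (93 + 81)*(-2 + (0/(-3))*3) = 174*(-2 + (0*(-⅓))*3) = 174*(-2 + 0*3) = 174*(-2 + 0) = 174*(-2) = -348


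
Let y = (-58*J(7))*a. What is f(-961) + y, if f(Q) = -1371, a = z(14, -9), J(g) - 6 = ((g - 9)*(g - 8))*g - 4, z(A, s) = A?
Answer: -14363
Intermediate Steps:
J(g) = 2 + g*(-9 + g)*(-8 + g) (J(g) = 6 + (((g - 9)*(g - 8))*g - 4) = 6 + (((-9 + g)*(-8 + g))*g - 4) = 6 + (g*(-9 + g)*(-8 + g) - 4) = 6 + (-4 + g*(-9 + g)*(-8 + g)) = 2 + g*(-9 + g)*(-8 + g))
a = 14
y = -12992 (y = -58*(2 + 7³ - 17*7² + 72*7)*14 = -58*(2 + 343 - 17*49 + 504)*14 = -58*(2 + 343 - 833 + 504)*14 = -58*16*14 = -928*14 = -12992)
f(-961) + y = -1371 - 12992 = -14363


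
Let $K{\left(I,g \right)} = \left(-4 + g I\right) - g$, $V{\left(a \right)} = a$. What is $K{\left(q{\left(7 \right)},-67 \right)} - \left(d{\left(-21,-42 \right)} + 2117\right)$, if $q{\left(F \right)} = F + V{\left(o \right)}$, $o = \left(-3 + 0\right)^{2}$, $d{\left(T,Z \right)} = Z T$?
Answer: $-4008$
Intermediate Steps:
$d{\left(T,Z \right)} = T Z$
$o = 9$ ($o = \left(-3\right)^{2} = 9$)
$q{\left(F \right)} = 9 + F$ ($q{\left(F \right)} = F + 9 = 9 + F$)
$K{\left(I,g \right)} = -4 - g + I g$ ($K{\left(I,g \right)} = \left(-4 + I g\right) - g = -4 - g + I g$)
$K{\left(q{\left(7 \right)},-67 \right)} - \left(d{\left(-21,-42 \right)} + 2117\right) = \left(-4 - -67 + \left(9 + 7\right) \left(-67\right)\right) - \left(\left(-21\right) \left(-42\right) + 2117\right) = \left(-4 + 67 + 16 \left(-67\right)\right) - \left(882 + 2117\right) = \left(-4 + 67 - 1072\right) - 2999 = -1009 - 2999 = -4008$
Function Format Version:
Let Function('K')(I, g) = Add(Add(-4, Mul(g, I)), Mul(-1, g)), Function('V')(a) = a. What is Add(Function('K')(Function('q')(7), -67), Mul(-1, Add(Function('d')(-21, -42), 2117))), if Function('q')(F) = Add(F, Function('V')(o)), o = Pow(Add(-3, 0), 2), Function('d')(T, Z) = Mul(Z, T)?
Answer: -4008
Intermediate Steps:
Function('d')(T, Z) = Mul(T, Z)
o = 9 (o = Pow(-3, 2) = 9)
Function('q')(F) = Add(9, F) (Function('q')(F) = Add(F, 9) = Add(9, F))
Function('K')(I, g) = Add(-4, Mul(-1, g), Mul(I, g)) (Function('K')(I, g) = Add(Add(-4, Mul(I, g)), Mul(-1, g)) = Add(-4, Mul(-1, g), Mul(I, g)))
Add(Function('K')(Function('q')(7), -67), Mul(-1, Add(Function('d')(-21, -42), 2117))) = Add(Add(-4, Mul(-1, -67), Mul(Add(9, 7), -67)), Mul(-1, Add(Mul(-21, -42), 2117))) = Add(Add(-4, 67, Mul(16, -67)), Mul(-1, Add(882, 2117))) = Add(Add(-4, 67, -1072), Mul(-1, 2999)) = Add(-1009, -2999) = -4008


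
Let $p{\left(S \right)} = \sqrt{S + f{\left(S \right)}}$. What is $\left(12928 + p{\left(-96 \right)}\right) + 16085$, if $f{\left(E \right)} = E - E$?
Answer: $29013 + 4 i \sqrt{6} \approx 29013.0 + 9.798 i$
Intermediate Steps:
$f{\left(E \right)} = 0$
$p{\left(S \right)} = \sqrt{S}$ ($p{\left(S \right)} = \sqrt{S + 0} = \sqrt{S}$)
$\left(12928 + p{\left(-96 \right)}\right) + 16085 = \left(12928 + \sqrt{-96}\right) + 16085 = \left(12928 + 4 i \sqrt{6}\right) + 16085 = 29013 + 4 i \sqrt{6}$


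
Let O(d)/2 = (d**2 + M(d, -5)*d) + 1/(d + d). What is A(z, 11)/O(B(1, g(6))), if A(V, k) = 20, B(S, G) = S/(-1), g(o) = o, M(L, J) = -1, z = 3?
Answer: 20/3 ≈ 6.6667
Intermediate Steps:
B(S, G) = -S (B(S, G) = S*(-1) = -S)
O(d) = 1/d - 2*d + 2*d**2 (O(d) = 2*((d**2 - d) + 1/(d + d)) = 2*((d**2 - d) + 1/(2*d)) = 2*(d**2 + 1/(2*d) - d) = 1/d - 2*d + 2*d**2)
A(z, 11)/O(B(1, g(6))) = 20/(((1 + 2*(-1*1)**2*(-1 - 1*1))/((-1*1)))) = 20/(((1 + 2*(-1)**2*(-1 - 1))/(-1))) = 20/((-(1 + 2*1*(-2)))) = 20/((-(1 - 4))) = 20/((-1*(-3))) = 20/3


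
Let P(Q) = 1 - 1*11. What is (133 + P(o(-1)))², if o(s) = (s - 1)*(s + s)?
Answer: 15129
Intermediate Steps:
o(s) = 2*s*(-1 + s) (o(s) = (-1 + s)*(2*s) = 2*s*(-1 + s))
P(Q) = -10 (P(Q) = 1 - 11 = -10)
(133 + P(o(-1)))² = (133 - 10)² = 123² = 15129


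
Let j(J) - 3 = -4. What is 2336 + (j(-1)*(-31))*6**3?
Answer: 9032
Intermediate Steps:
j(J) = -1 (j(J) = 3 - 4 = -1)
2336 + (j(-1)*(-31))*6**3 = 2336 - 1*(-31)*6**3 = 2336 + 31*216 = 2336 + 6696 = 9032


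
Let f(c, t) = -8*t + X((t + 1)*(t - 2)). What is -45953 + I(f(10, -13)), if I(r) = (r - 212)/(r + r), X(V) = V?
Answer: -3262654/71 ≈ -45953.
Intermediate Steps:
f(c, t) = -8*t + (1 + t)*(-2 + t) (f(c, t) = -8*t + (t + 1)*(t - 2) = -8*t + (1 + t)*(-2 + t))
I(r) = (-212 + r)/(2*r) (I(r) = (-212 + r)/((2*r)) = (-212 + r)*(1/(2*r)) = (-212 + r)/(2*r))
-45953 + I(f(10, -13)) = -45953 + (-212 + (-2 + (-13)² - 9*(-13)))/(2*(-2 + (-13)² - 9*(-13))) = -45953 + (-212 + (-2 + 169 + 117))/(2*(-2 + 169 + 117)) = -45953 + (½)*(-212 + 284)/284 = -45953 + (½)*(1/284)*72 = -45953 + 9/71 = -3262654/71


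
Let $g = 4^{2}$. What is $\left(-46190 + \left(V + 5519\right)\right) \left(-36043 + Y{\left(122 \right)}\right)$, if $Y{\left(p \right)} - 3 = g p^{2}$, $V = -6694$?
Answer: $-9572655960$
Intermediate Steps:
$g = 16$
$Y{\left(p \right)} = 3 + 16 p^{2}$
$\left(-46190 + \left(V + 5519\right)\right) \left(-36043 + Y{\left(122 \right)}\right) = \left(-46190 + \left(-6694 + 5519\right)\right) \left(-36043 + \left(3 + 16 \cdot 122^{2}\right)\right) = \left(-46190 - 1175\right) \left(-36043 + \left(3 + 16 \cdot 14884\right)\right) = - 47365 \left(-36043 + \left(3 + 238144\right)\right) = - 47365 \left(-36043 + 238147\right) = \left(-47365\right) 202104 = -9572655960$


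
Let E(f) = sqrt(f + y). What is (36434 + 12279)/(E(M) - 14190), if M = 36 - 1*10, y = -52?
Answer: -345618735/100678063 - 48713*I*sqrt(26)/201356126 ≈ -3.4329 - 0.0012336*I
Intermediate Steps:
M = 26 (M = 36 - 10 = 26)
E(f) = sqrt(-52 + f) (E(f) = sqrt(f - 52) = sqrt(-52 + f))
(36434 + 12279)/(E(M) - 14190) = (36434 + 12279)/(sqrt(-52 + 26) - 14190) = 48713/(sqrt(-26) - 14190) = 48713/(I*sqrt(26) - 14190) = 48713/(-14190 + I*sqrt(26))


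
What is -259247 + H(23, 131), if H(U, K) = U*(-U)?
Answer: -259776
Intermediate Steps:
H(U, K) = -U**2
-259247 + H(23, 131) = -259247 - 1*23**2 = -259247 - 1*529 = -259247 - 529 = -259776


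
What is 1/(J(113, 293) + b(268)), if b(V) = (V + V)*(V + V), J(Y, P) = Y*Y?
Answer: 1/300065 ≈ 3.3326e-6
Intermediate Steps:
J(Y, P) = Y²
b(V) = 4*V² (b(V) = (2*V)*(2*V) = 4*V²)
1/(J(113, 293) + b(268)) = 1/(113² + 4*268²) = 1/(12769 + 4*71824) = 1/(12769 + 287296) = 1/300065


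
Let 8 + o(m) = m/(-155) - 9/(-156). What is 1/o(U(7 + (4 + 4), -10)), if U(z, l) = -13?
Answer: -8060/63339 ≈ -0.12725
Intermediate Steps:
o(m) = -413/52 - m/155 (o(m) = -8 + (m/(-155) - 9/(-156)) = -8 + (m*(-1/155) - 9*(-1/156)) = -8 + (-m/155 + 3/52) = -8 + (3/52 - m/155) = -413/52 - m/155)
1/o(U(7 + (4 + 4), -10)) = 1/(-413/52 - 1/155*(-13)) = 1/(-413/52 + 13/155) = 1/(-63339/8060) = -8060/63339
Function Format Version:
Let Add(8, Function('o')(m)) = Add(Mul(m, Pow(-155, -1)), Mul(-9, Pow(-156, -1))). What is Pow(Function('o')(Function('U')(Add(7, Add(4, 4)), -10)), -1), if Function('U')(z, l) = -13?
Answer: Rational(-8060, 63339) ≈ -0.12725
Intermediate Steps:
Function('o')(m) = Add(Rational(-413, 52), Mul(Rational(-1, 155), m)) (Function('o')(m) = Add(-8, Add(Mul(m, Pow(-155, -1)), Mul(-9, Pow(-156, -1)))) = Add(-8, Add(Mul(m, Rational(-1, 155)), Mul(-9, Rational(-1, 156)))) = Add(-8, Add(Mul(Rational(-1, 155), m), Rational(3, 52))) = Add(-8, Add(Rational(3, 52), Mul(Rational(-1, 155), m))) = Add(Rational(-413, 52), Mul(Rational(-1, 155), m)))
Pow(Function('o')(Function('U')(Add(7, Add(4, 4)), -10)), -1) = Pow(Add(Rational(-413, 52), Mul(Rational(-1, 155), -13)), -1) = Pow(Add(Rational(-413, 52), Rational(13, 155)), -1) = Pow(Rational(-63339, 8060), -1) = Rational(-8060, 63339)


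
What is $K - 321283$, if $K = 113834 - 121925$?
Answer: $-329374$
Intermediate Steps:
$K = -8091$
$K - 321283 = -8091 - 321283 = -329374$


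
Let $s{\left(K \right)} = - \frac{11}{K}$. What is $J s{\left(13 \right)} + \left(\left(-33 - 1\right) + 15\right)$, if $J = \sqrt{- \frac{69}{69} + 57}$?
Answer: $-19 - \frac{22 \sqrt{14}}{13} \approx -25.332$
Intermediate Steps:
$J = 2 \sqrt{14}$ ($J = \sqrt{\left(-69\right) \frac{1}{69} + 57} = \sqrt{-1 + 57} = \sqrt{56} = 2 \sqrt{14} \approx 7.4833$)
$J s{\left(13 \right)} + \left(\left(-33 - 1\right) + 15\right) = 2 \sqrt{14} \left(- \frac{11}{13}\right) + \left(\left(-33 - 1\right) + 15\right) = 2 \sqrt{14} \left(\left(-11\right) \frac{1}{13}\right) + \left(-34 + 15\right) = 2 \sqrt{14} \left(- \frac{11}{13}\right) - 19 = - \frac{22 \sqrt{14}}{13} - 19 = -19 - \frac{22 \sqrt{14}}{13}$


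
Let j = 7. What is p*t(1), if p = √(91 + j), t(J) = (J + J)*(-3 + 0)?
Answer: -42*√2 ≈ -59.397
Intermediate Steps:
t(J) = -6*J (t(J) = (2*J)*(-3) = -6*J)
p = 7*√2 (p = √(91 + 7) = √98 = 7*√2 ≈ 9.8995)
p*t(1) = (7*√2)*(-6*1) = (7*√2)*(-6) = -42*√2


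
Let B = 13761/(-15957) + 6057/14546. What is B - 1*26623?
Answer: -686620215907/25790058 ≈ -26623.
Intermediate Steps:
B = -11501773/25790058 (B = 13761*(-1/15957) + 6057*(1/14546) = -1529/1773 + 6057/14546 = -11501773/25790058 ≈ -0.44598)
B - 1*26623 = -11501773/25790058 - 1*26623 = -11501773/25790058 - 26623 = -686620215907/25790058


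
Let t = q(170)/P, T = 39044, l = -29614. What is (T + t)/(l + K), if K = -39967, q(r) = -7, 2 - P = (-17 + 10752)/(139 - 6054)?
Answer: -176197291/314019053 ≈ -0.56110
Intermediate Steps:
P = 4513/1183 (P = 2 - (-17 + 10752)/(139 - 6054) = 2 - 10735/(-5915) = 2 - 10735*(-1)/5915 = 2 - 1*(-2147/1183) = 2 + 2147/1183 = 4513/1183 ≈ 3.8149)
t = -8281/4513 (t = -7/4513/1183 = -7*1183/4513 = -8281/4513 ≈ -1.8349)
(T + t)/(l + K) = (39044 - 8281/4513)/(-29614 - 39967) = (176197291/4513)/(-69581) = (176197291/4513)*(-1/69581) = -176197291/314019053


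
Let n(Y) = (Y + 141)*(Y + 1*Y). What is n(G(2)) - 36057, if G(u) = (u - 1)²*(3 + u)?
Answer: -34597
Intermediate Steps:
G(u) = (-1 + u)²*(3 + u)
n(Y) = 2*Y*(141 + Y) (n(Y) = (141 + Y)*(Y + Y) = (141 + Y)*(2*Y) = 2*Y*(141 + Y))
n(G(2)) - 36057 = 2*((-1 + 2)²*(3 + 2))*(141 + (-1 + 2)²*(3 + 2)) - 36057 = 2*(1²*5)*(141 + 1²*5) - 36057 = 2*(1*5)*(141 + 1*5) - 36057 = 2*5*(141 + 5) - 36057 = 2*5*146 - 36057 = 1460 - 36057 = -34597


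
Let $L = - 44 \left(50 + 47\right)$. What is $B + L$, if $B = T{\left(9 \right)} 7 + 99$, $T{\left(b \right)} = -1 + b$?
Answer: $-4113$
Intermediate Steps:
$L = -4268$ ($L = \left(-44\right) 97 = -4268$)
$B = 155$ ($B = \left(-1 + 9\right) 7 + 99 = 8 \cdot 7 + 99 = 56 + 99 = 155$)
$B + L = 155 - 4268 = -4113$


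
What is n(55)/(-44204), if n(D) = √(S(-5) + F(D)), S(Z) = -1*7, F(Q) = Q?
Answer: -√3/11051 ≈ -0.00015673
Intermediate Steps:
S(Z) = -7
n(D) = √(-7 + D)
n(55)/(-44204) = √(-7 + 55)/(-44204) = √48*(-1/44204) = (4*√3)*(-1/44204) = -√3/11051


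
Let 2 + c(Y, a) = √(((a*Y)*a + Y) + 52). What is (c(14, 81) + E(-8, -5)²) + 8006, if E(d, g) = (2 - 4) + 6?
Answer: 8020 + 4*√5745 ≈ 8323.2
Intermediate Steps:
c(Y, a) = -2 + √(52 + Y + Y*a²) (c(Y, a) = -2 + √(((a*Y)*a + Y) + 52) = -2 + √(((Y*a)*a + Y) + 52) = -2 + √((Y*a² + Y) + 52) = -2 + √((Y + Y*a²) + 52) = -2 + √(52 + Y + Y*a²))
E(d, g) = 4 (E(d, g) = -2 + 6 = 4)
(c(14, 81) + E(-8, -5)²) + 8006 = ((-2 + √(52 + 14 + 14*81²)) + 4²) + 8006 = ((-2 + √(52 + 14 + 14*6561)) + 16) + 8006 = ((-2 + √(52 + 14 + 91854)) + 16) + 8006 = ((-2 + √91920) + 16) + 8006 = ((-2 + 4*√5745) + 16) + 8006 = (14 + 4*√5745) + 8006 = 8020 + 4*√5745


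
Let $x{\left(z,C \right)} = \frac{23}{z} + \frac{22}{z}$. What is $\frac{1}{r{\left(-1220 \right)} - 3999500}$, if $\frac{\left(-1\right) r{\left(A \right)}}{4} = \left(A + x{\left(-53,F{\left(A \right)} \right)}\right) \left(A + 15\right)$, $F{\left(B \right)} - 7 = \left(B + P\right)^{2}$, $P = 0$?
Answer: $- \frac{53}{523851600} \approx -1.0117 \cdot 10^{-7}$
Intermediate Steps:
$F{\left(B \right)} = 7 + B^{2}$ ($F{\left(B \right)} = 7 + \left(B + 0\right)^{2} = 7 + B^{2}$)
$x{\left(z,C \right)} = \frac{45}{z}$
$r{\left(A \right)} = - 4 \left(15 + A\right) \left(- \frac{45}{53} + A\right)$ ($r{\left(A \right)} = - 4 \left(A + \frac{45}{-53}\right) \left(A + 15\right) = - 4 \left(A + 45 \left(- \frac{1}{53}\right)\right) \left(15 + A\right) = - 4 \left(A - \frac{45}{53}\right) \left(15 + A\right) = - 4 \left(- \frac{45}{53} + A\right) \left(15 + A\right) = - 4 \left(15 + A\right) \left(- \frac{45}{53} + A\right)$)
$\frac{1}{r{\left(-1220 \right)} - 3999500} = \frac{1}{\left(\frac{2700}{53} - 4 \left(-1220\right)^{2} - - \frac{3660000}{53}\right) - 3999500} = \frac{1}{\left(\frac{2700}{53} - 5953600 + \frac{3660000}{53}\right) - 3999500} = \frac{1}{- \frac{311878100}{53} - 3999500} = \frac{1}{- \frac{523851600}{53}} = - \frac{53}{523851600}$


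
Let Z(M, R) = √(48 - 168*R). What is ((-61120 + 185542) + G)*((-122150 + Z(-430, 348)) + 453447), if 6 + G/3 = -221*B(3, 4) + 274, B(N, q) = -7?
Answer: 43024547499 + 519468*I*√3651 ≈ 4.3025e+10 + 3.1388e+7*I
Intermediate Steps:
G = 5445 (G = -18 + 3*(-221*(-7) + 274) = -18 + 3*(1547 + 274) = -18 + 3*1821 = -18 + 5463 = 5445)
((-61120 + 185542) + G)*((-122150 + Z(-430, 348)) + 453447) = ((-61120 + 185542) + 5445)*((-122150 + 2*√(12 - 42*348)) + 453447) = (124422 + 5445)*((-122150 + 2*√(12 - 14616)) + 453447) = 129867*((-122150 + 2*√(-14604)) + 453447) = 129867*((-122150 + 2*(2*I*√3651)) + 453447) = 129867*((-122150 + 4*I*√3651) + 453447) = 129867*(331297 + 4*I*√3651) = 43024547499 + 519468*I*√3651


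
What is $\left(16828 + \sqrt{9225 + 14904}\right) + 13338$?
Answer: $30166 + 3 \sqrt{2681} \approx 30321.0$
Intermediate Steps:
$\left(16828 + \sqrt{9225 + 14904}\right) + 13338 = \left(16828 + \sqrt{24129}\right) + 13338 = \left(16828 + 3 \sqrt{2681}\right) + 13338 = 30166 + 3 \sqrt{2681}$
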